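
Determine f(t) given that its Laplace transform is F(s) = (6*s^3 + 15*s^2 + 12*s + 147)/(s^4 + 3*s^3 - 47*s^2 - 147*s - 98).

Factor the denominator: s^4 + 3*s^3 - 47*s^2 - 147*s - 98 = (s - 7)*(s + 1)*(s + 2)*(s + 7).
Partial fraction decomposition gives [3/(s + 2)] + [3/(s - 7)] + [-3/(s + 1)] + [3/(s + 7)].
Invert each term: 3/(s + 2) ↔ 3e^(-2t); 3/(s - 7) ↔ 3e^(7t); -3/(s + 1) ↔ -3e^(-t); 3/(s + 7) ↔ 3e^(-7t).

f(t) = 3*exp(7*t) - 3*exp(-t) + 3*exp(-2*t) + 3*exp(-7*t)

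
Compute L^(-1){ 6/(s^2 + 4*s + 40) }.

exp(-2*t)*sin(6*t)

Rewrite the denominator: s^2 + 4*s + 40 = (s + 2)^2 + 36.
The form in (s + 2) signals a first-shifting-theorem factor e^(-2t).
Since L{sin(6t)} = 6/(s^2 + 36), the inverse is e^(-2*t)*sin(6*t).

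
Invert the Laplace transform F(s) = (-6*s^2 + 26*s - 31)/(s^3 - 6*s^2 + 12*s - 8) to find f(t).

f(t) = -3*t^2*exp(2*t)/2 + 2*t*exp(2*t) - 6*exp(2*t)

Factor the denominator: s^3 - 6*s^2 + 12*s - 8 = (s - 2)^3.
Partial fraction decomposition gives [-6/(s - 2)] + [2/(s - 2)^2] + [-3/(s - 2)^3].
Invert each term: -6/(s - 2) ↔ -6e^(2t); 2/(s - 2)^2 ↔ 2t·e^(2t); -3/(s - 2)^3 ↔ (-3/2)t^2·e^(2t).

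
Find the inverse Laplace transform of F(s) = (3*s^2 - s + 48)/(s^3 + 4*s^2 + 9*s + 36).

Factor the denominator: s^3 + 4*s^2 + 9*s + 36 = (s + 4)*(s^2 + 9).
Partial fraction decomposition gives [4/(s + 4)] + [-s/(s^2 + 9)] + [3/(s^2 + 9)].
Invert each term: 4/(s + 4) ↔ 4e^(-4t); -1·s/(s^2 + 9) ↔ -cos(3t); 1·3/(s^2 + 9) ↔ sin(3t).

sin(3*t) - cos(3*t) + 4*exp(-4*t)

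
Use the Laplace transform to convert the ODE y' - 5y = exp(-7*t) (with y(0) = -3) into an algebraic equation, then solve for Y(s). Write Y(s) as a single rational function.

Y(s) = (-3*s - 20)/(s^2 + 2*s - 35)

Apply the Laplace transform to the equation.
The derivative rules (L{y'} = sY - y(0) = sY - (-3)) turn the left side into (s - 5)Y - (-3).
The right side is L{exp(-7*t)} = 1/(s + 7).
So (s - 5)Y = 1/(s + 7) + (-3).
Isolate Y and clear denominators.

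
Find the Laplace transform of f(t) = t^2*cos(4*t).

2*s*(s^2 - 48)/(s^2 + 16)^3

L{cos(4t)} = s/(s^2 + 16).
Then apply L{t^2·g(t)} = (-1)^2 d^2/ds^2[G(s)] with G(s) = s/(s^2 + 16):
differentiating 2 times and applying the sign gives 2*s*(s^2 - 48)/(s^2 + 16)^3.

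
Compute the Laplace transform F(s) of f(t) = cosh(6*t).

L{cosh(6t)} = s/(s^2 - 36).

F(s) = s/(s^2 - 36)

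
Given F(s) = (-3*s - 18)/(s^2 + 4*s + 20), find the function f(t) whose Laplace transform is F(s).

f(t) = -3*exp(-2*t)*sin(4*t) - 3*exp(-2*t)*cos(4*t)

Complete the square in the denominator: s^2 + 4*s + 20 = (s + 2)^2 + 4^2.
Split the numerator to match: -3*s - 18 = -3·(s + 2) - 3·4.
Invert each term: -3·(s + 2)/((s + 2)^2 + 16) ↔ -3e^(-2t)cos(4t); -3·4/((s + 2)^2 + 16) ↔ -3e^(-2t)sin(4t).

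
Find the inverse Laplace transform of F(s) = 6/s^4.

Since L{t^3} = 3!/s^4 = 6/s^4, the inverse is t^3.

t^3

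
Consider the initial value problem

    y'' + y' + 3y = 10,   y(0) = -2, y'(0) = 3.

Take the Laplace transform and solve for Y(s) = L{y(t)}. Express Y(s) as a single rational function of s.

Take the Laplace transform of both sides.
The derivative rules (L{y''} = s^2 Y - s·y(0) - y'(0) and L{y'} = sY - y(0), with y(0) = -2, y'(0) = 3) turn the left side into (s^2 + s + 3)Y - (-2*s + 1).
The right side is L{10} = 10/s.
So (s^2 + s + 3)Y = 10/s + (-2*s + 1).
Solve for Y(s) and write it as one ratio of polynomials.

Y(s) = (-2*s^2 + s + 10)/(s^3 + s^2 + 3*s)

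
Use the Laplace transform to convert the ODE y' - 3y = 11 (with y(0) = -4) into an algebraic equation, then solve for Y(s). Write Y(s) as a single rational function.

Y(s) = (-4*s + 11)/(s^2 - 3*s)

Take the Laplace transform of both sides.
With L{y'} = sY - y(0) = sY - (-4): the LHS transforms to (s - 3)Y - (-4).
The right side is L{11} = 11/s.
So (s - 3)Y = 11/s + (-4).
Isolate Y and clear denominators.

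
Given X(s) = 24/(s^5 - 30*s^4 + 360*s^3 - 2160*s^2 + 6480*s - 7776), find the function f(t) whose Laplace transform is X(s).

Rewrite the denominator: s^5 - 30*s^4 + 360*s^3 - 2160*s^2 + 6480*s - 7776 = (s - 6)^5.
The form in (s - 6) signals a first-shifting-theorem factor e^(6t).
Since L{t^4} = 4!/s^5 = 24/s^5, the inverse is t^4*exp(6*t).

f(t) = t^4*exp(6*t)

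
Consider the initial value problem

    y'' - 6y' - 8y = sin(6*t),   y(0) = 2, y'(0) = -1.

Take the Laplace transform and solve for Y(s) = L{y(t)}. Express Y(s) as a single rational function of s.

Transform both sides with L{·}.
Using L{y''} = s^2 Y - s·y(0) - y'(0) and L{y'} = sY - y(0), with y(0) = 2, y'(0) = -1, the left side becomes (s^2 - 6*s - 8)Y - (2*s - 13).
The right side is L{sin(6*t)} = 6/(s^2 + 36).
So (s^2 - 6*s - 8)Y = 6/(s^2 + 36) + (2*s - 13).
Divide through and combine into a single rational function.

Y(s) = (2*s^3 - 13*s^2 + 72*s - 462)/(s^4 - 6*s^3 + 28*s^2 - 216*s - 288)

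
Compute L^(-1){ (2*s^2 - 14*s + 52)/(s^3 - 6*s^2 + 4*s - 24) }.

exp(6*t) - 4*sin(2*t) + cos(2*t)

Factor the denominator: s^3 - 6*s^2 + 4*s - 24 = (s - 6)*(s^2 + 4).
Partial fraction decomposition gives [1/(s - 6)] + [s/(s^2 + 4)] + [-8/(s^2 + 4)].
Invert each term: 1/(s - 6) ↔ e^(6t); 1·s/(s^2 + 4) ↔ cos(2t); -4·2/(s^2 + 4) ↔ -4sin(2t).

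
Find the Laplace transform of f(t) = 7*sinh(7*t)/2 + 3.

49/(2*(s^2 - 49)) + 3/s

The transform is linear, so treat each term independently.
L{3} = 3/s; (7/2)·[L{sinh(7t)} = 7/(s^2 - 49)].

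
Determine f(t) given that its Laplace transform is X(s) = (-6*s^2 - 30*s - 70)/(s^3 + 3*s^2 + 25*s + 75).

f(t) = -3*sin(5*t) - 5*cos(5*t) - exp(-3*t)

Factor the denominator: s^3 + 3*s^2 + 25*s + 75 = (s + 3)*(s^2 + 25).
Partial fraction decomposition gives [-1/(s + 3)] + [-5*s/(s^2 + 25)] + [-15/(s^2 + 25)].
Invert each term: -1/(s + 3) ↔ -e^(-3t); -5·s/(s^2 + 25) ↔ -5cos(5t); -3·5/(s^2 + 25) ↔ -3sin(5t).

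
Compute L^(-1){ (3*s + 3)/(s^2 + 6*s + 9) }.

Factor the denominator: s^2 + 6*s + 9 = (s + 3)^2.
Partial fraction decomposition gives [3/(s + 3)] + [-6/(s + 3)^2].
Invert each term: 3/(s + 3) ↔ 3e^(-3t); -6/(s + 3)^2 ↔ -6t·e^(-3t).

-6*t*exp(-3*t) + 3*exp(-3*t)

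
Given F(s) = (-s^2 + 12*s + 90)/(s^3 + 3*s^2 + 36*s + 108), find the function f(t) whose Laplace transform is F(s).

f(t) = 3*sin(6*t) - 2*cos(6*t) + exp(-3*t)

Factor the denominator: s^3 + 3*s^2 + 36*s + 108 = (s + 3)*(s^2 + 36).
Partial fraction decomposition gives [1/(s + 3)] + [-2*s/(s^2 + 36)] + [18/(s^2 + 36)].
Invert each term: 1/(s + 3) ↔ e^(-3t); -2·s/(s^2 + 36) ↔ -2cos(6t); 3·6/(s^2 + 36) ↔ 3sin(6t).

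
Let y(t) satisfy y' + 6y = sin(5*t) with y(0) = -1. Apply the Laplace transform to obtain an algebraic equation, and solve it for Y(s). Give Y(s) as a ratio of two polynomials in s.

Transform both sides with L{·}.
With L{y'} = sY - y(0) = sY - (-1): the LHS transforms to (s + 6)Y - (-1).
The right side is L{sin(5*t)} = 5/(s^2 + 25).
So (s + 6)Y = 5/(s^2 + 25) + (-1).
Isolate Y and clear denominators.

Y(s) = (-s^2 - 20)/(s^3 + 6*s^2 + 25*s + 150)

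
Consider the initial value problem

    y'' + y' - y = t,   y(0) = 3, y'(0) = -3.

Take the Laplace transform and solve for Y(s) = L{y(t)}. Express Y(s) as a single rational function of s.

Y(s) = (3*s^3 + 1)/(s^4 + s^3 - s^2)

Apply the Laplace transform to the equation.
With L{y''} = s^2 Y - s·y(0) - y'(0) and L{y'} = sY - y(0), with y(0) = 3, y'(0) = -3: the LHS transforms to (s^2 + s - 1)Y - (3*s).
The right side is L{t} = s^(-2).
So (s^2 + s - 1)Y = s^(-2) + (3*s).
Divide through and combine into a single rational function.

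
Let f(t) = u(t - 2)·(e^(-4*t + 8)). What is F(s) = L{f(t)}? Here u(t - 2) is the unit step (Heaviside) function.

F(s) = exp(-2*s)/(s + 4)

By the second shifting theorem, L{u(t - c)·g(t - c)} = e^(-cs)·G(s) with c = 2 and G(s) = L{g(t)}.
L{e^(-4t)} = 1/(s + 4).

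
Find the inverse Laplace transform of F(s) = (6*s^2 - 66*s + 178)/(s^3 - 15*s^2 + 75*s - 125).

Factor the denominator: s^3 - 15*s^2 + 75*s - 125 = (s - 5)^3.
Partial fraction decomposition gives [6/(s - 5)] + [-6/(s - 5)^2] + [-2/(s - 5)^3].
Invert each term: 6/(s - 5) ↔ 6e^(5t); -6/(s - 5)^2 ↔ -6t·e^(5t); -2/(s - 5)^3 ↔ (-1)t^2·e^(5t).

-t^2*exp(5*t) - 6*t*exp(5*t) + 6*exp(5*t)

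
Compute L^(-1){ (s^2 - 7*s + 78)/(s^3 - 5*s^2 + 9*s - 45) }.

2*exp(5*t) - 4*sin(3*t) - cos(3*t)

Factor the denominator: s^3 - 5*s^2 + 9*s - 45 = (s - 5)*(s^2 + 9).
Partial fraction decomposition gives [2/(s - 5)] + [-s/(s^2 + 9)] + [-12/(s^2 + 9)].
Invert each term: 2/(s - 5) ↔ 2e^(5t); -1·s/(s^2 + 9) ↔ -cos(3t); -4·3/(s^2 + 9) ↔ -4sin(3t).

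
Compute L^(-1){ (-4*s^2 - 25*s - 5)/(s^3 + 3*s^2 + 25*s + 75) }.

-2*sin(5*t) - 5*cos(5*t) + exp(-3*t)

Factor the denominator: s^3 + 3*s^2 + 25*s + 75 = (s + 3)*(s^2 + 25).
Partial fraction decomposition gives [1/(s + 3)] + [-5*s/(s^2 + 25)] + [-10/(s^2 + 25)].
Invert each term: 1/(s + 3) ↔ e^(-3t); -5·s/(s^2 + 25) ↔ -5cos(5t); -2·5/(s^2 + 25) ↔ -2sin(5t).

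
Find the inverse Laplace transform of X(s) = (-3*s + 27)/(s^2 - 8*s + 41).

3*exp(4*t)*sin(5*t) - 3*exp(4*t)*cos(5*t)

Complete the square in the denominator: s^2 - 8*s + 41 = (s - 4)^2 + 5^2.
Split the numerator to match: -3*s + 27 = -3·(s - 4) + 3·5.
Invert each term: -3·(s - 4)/((s - 4)^2 + 25) ↔ -3e^(4t)cos(5t); 3·5/((s - 4)^2 + 25) ↔ 3e^(4t)sin(5t).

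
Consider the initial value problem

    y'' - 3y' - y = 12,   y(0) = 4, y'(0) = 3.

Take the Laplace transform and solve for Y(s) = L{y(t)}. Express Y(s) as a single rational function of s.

Take the Laplace transform of both sides.
Using L{y''} = s^2 Y - s·y(0) - y'(0) and L{y'} = sY - y(0), with y(0) = 4, y'(0) = 3, the left side becomes (s^2 - 3*s - 1)Y - (4*s - 9).
The right side is L{12} = 12/s.
So (s^2 - 3*s - 1)Y = 12/s + (4*s - 9).
Solve for Y(s) and write it as one ratio of polynomials.

Y(s) = (4*s^2 - 9*s + 12)/(s^3 - 3*s^2 - s)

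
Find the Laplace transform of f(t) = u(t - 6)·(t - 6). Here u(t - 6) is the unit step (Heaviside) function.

exp(-6*s)/s^2

By the second shifting theorem, L{u(t - c)·g(t - c)} = e^(-cs)·G(s) with c = 6 and G(s) = L{g(t)}.
L{t} = 1!/s^2 = 1/s^2.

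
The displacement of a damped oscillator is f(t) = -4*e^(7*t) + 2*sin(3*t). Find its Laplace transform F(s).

Apply the Laplace transform termwise.
(-4)·[L{e^(7t)} = 1/(s - 7)]; (2)·[L{sin(3t)} = 3/(s^2 + 9)].

F(s) = 6/(s^2 + 9) - 4/(s - 7)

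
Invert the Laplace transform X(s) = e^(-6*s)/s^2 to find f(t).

f(t) = Heaviside(t - 6)*(t - 6)

The factor e^(-6s) signals a time shift by c = 6 (second shifting theorem).
L{t} = 1!/s^2 = 1/s^2, so L^-1{s^(-2)} = t.
Hence the inverse is u(t - 6) times that function evaluated at t - 6.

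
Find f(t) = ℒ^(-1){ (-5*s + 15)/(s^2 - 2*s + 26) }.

Complete the square in the denominator: s^2 - 2*s + 26 = (s - 1)^2 + 5^2.
Split the numerator to match: -5*s + 15 = -5·(s - 1) + 2·5.
Invert each term: -5·(s - 1)/((s - 1)^2 + 25) ↔ -5e^(t)cos(5t); 2·5/((s - 1)^2 + 25) ↔ 2e^(t)sin(5t).

f(t) = 2*exp(t)*sin(5*t) - 5*exp(t)*cos(5*t)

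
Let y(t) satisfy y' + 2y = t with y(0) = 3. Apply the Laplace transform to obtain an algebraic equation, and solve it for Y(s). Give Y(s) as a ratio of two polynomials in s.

Y(s) = (3*s^2 + 1)/(s^3 + 2*s^2)

Laplace-transform each side.
The derivative rules (L{y'} = sY - y(0) = sY - 3) turn the left side into (s + 2)Y - (3).
The right side is L{t} = s^(-2).
So (s + 2)Y = s^(-2) + (3).
Isolate Y and clear denominators.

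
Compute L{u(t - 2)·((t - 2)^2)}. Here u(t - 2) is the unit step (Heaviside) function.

By the second shifting theorem, L{u(t - c)·g(t - c)} = e^(-cs)·H(s) with c = 2 and H(s) = L{g(t)}.
L{t^2} = 2!/s^3 = 2/s^3.

2*exp(-2*s)/s^3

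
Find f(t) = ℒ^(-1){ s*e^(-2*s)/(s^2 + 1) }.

The factor e^(-2s) signals a time shift by c = 2 (second shifting theorem).
L{cos(t)} = s/(s^2 + 1), so L^-1{s/(s^2 + 1)} = cos(t).
Hence the inverse is u(t - 2) times that function evaluated at t - 2.

f(t) = Heaviside(t - 2)*(cos(t - 2))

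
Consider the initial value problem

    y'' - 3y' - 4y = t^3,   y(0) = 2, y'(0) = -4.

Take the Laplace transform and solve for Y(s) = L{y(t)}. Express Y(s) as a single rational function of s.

Y(s) = (2*s^5 - 10*s^4 + 6)/(s^6 - 3*s^5 - 4*s^4)

Take the Laplace transform of both sides.
Using L{y''} = s^2 Y - s·y(0) - y'(0) and L{y'} = sY - y(0), with y(0) = 2, y'(0) = -4, the left side becomes (s^2 - 3*s - 4)Y - (2*s - 10).
The right side is L{t^3} = 6/s^4.
So (s^2 - 3*s - 4)Y = 6/s^4 + (2*s - 10).
Isolate Y and clear denominators.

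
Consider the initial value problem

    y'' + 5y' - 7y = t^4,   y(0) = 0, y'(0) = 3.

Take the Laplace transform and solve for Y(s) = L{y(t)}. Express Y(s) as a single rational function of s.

Y(s) = (3*s^5 + 24)/(s^7 + 5*s^6 - 7*s^5)

Transform both sides with L{·}.
Using L{y''} = s^2 Y - s·y(0) - y'(0) and L{y'} = sY - y(0), with y(0) = 0, y'(0) = 3, the left side becomes (s^2 + 5*s - 7)Y - (3).
The right side is L{t^4} = 24/s^5.
So (s^2 + 5*s - 7)Y = 24/s^5 + (3).
Isolate Y and clear denominators.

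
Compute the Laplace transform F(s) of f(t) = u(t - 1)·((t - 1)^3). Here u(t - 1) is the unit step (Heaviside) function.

F(s) = 6*exp(-s)/s^4

By the second shifting theorem, L{u(t - c)·g(t - c)} = e^(-cs)·G(s) with c = 1 and G(s) = L{g(t)}.
L{t^3} = 3!/s^4 = 6/s^4.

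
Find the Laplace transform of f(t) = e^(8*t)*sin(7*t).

L{sin(7t)} = 7/(s^2 + 49).
By the first shifting theorem, multiplying by e^(8t) replaces s with s - 8.

7/((s - 8)^2 + 49)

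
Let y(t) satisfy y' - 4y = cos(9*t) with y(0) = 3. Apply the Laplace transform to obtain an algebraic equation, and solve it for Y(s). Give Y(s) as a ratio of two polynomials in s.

Transform both sides with L{·}.
The derivative rules (L{y'} = sY - y(0) = sY - 3) turn the left side into (s - 4)Y - (3).
The right side is L{cos(9*t)} = s/(s^2 + 81).
So (s - 4)Y = s/(s^2 + 81) + (3).
Divide through and combine into a single rational function.

Y(s) = (3*s^2 + s + 243)/(s^3 - 4*s^2 + 81*s - 324)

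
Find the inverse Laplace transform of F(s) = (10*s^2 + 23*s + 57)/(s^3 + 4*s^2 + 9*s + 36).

sin(3*t) + 5*cos(3*t) + 5*exp(-4*t)

Factor the denominator: s^3 + 4*s^2 + 9*s + 36 = (s + 4)*(s^2 + 9).
Partial fraction decomposition gives [5/(s + 4)] + [5*s/(s^2 + 9)] + [3/(s^2 + 9)].
Invert each term: 5/(s + 4) ↔ 5e^(-4t); 5·s/(s^2 + 9) ↔ 5cos(3t); 1·3/(s^2 + 9) ↔ sin(3t).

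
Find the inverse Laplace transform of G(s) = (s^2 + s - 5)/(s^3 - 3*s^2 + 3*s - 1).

-3*t^2*exp(t)/2 + 3*t*exp(t) + exp(t)

Factor the denominator: s^3 - 3*s^2 + 3*s - 1 = (s - 1)^3.
Partial fraction decomposition gives [1/(s - 1)] + [3/(s - 1)^2] + [-3/(s - 1)^3].
Invert each term: 1/(s - 1) ↔ e^(t); 3/(s - 1)^2 ↔ 3t·e^(t); -3/(s - 1)^3 ↔ (-3/2)t^2·e^(t).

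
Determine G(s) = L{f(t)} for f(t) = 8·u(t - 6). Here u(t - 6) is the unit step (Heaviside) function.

G(s) = 8*exp(-6*s)/s

By the second shifting theorem, L{u(t - c)·g(t - c)} = e^(-cs)·H(s) with c = 6 and H(s) = L{g(t)}.
L{8} = 8/s.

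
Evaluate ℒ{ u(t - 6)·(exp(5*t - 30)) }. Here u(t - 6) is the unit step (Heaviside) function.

By the second shifting theorem, L{u(t - c)·g(t - c)} = e^(-cs)·G(s) with c = 6 and G(s) = L{g(t)}.
L{e^(5t)} = 1/(s - 5).

exp(-6*s)/(s - 5)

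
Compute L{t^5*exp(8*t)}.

L{t^5} = 5!/s^6 = 120/s^6.
By the first shifting theorem, multiplying by e^(8t) replaces s with s - 8.

120/(s - 8)^6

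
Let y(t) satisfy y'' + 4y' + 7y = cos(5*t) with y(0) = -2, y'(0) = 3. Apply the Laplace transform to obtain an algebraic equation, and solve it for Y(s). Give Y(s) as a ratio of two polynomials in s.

Laplace-transform each side.
Using L{y''} = s^2 Y - s·y(0) - y'(0) and L{y'} = sY - y(0), with y(0) = -2, y'(0) = 3, the left side becomes (s^2 + 4*s + 7)Y - (-2*s - 5).
The right side is L{cos(5*t)} = s/(s^2 + 25).
So (s^2 + 4*s + 7)Y = s/(s^2 + 25) + (-2*s - 5).
Isolate Y and clear denominators.

Y(s) = (-2*s^3 - 5*s^2 - 49*s - 125)/(s^4 + 4*s^3 + 32*s^2 + 100*s + 175)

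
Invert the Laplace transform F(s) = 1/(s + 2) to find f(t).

f(t) = exp(-2*t)

Since L{e^(-2t)} = 1/(s + 2), the inverse is e^(-2*t).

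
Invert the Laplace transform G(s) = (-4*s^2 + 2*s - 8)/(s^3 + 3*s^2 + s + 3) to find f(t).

f(t) = -sin(t) + cos(t) - 5*exp(-3*t)

Factor the denominator: s^3 + 3*s^2 + s + 3 = (s + 3)*(s^2 + 1).
Partial fraction decomposition gives [-5/(s + 3)] + [s/(s^2 + 1)] + [-1/(s^2 + 1)].
Invert each term: -5/(s + 3) ↔ -5e^(-3t); 1·s/(s^2 + 1) ↔ cos(t); -1·1/(s^2 + 1) ↔ -sin(t).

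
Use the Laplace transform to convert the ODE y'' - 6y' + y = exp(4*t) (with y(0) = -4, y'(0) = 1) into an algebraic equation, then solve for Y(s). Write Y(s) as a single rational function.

Y(s) = (-4*s^2 + 41*s - 99)/(s^3 - 10*s^2 + 25*s - 4)

Take the Laplace transform of both sides.
With L{y''} = s^2 Y - s·y(0) - y'(0) and L{y'} = sY - y(0), with y(0) = -4, y'(0) = 1: the LHS transforms to (s^2 - 6*s + 1)Y - (-4*s + 25).
The right side is L{exp(4*t)} = 1/(s - 4).
So (s^2 - 6*s + 1)Y = 1/(s - 4) + (-4*s + 25).
Solve for Y(s) and write it as one ratio of polynomials.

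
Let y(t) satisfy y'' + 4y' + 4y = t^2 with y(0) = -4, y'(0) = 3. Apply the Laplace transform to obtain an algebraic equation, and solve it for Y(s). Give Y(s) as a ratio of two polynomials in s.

Y(s) = (-4*s^4 - 13*s^3 + 2)/(s^5 + 4*s^4 + 4*s^3)

Apply the Laplace transform to the equation.
The derivative rules (L{y''} = s^2 Y - s·y(0) - y'(0) and L{y'} = sY - y(0), with y(0) = -4, y'(0) = 3) turn the left side into (s^2 + 4*s + 4)Y - (-4*s - 13).
The right side is L{t^2} = 2/s^3.
So (s^2 + 4*s + 4)Y = 2/s^3 + (-4*s - 13).
Isolate Y and clear denominators.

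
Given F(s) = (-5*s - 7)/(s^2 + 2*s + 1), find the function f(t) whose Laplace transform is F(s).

Factor the denominator: s^2 + 2*s + 1 = (s + 1)^2.
Partial fraction decomposition gives [-5/(s + 1)] + [-2/(s + 1)^2].
Invert each term: -5/(s + 1) ↔ -5e^(-t); -2/(s + 1)^2 ↔ -2t·e^(-t).

f(t) = -2*t*exp(-t) - 5*exp(-t)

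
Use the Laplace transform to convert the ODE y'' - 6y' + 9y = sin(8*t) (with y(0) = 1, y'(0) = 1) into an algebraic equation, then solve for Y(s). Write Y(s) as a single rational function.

Y(s) = (s^3 - 5*s^2 + 64*s - 312)/(s^4 - 6*s^3 + 73*s^2 - 384*s + 576)

Apply the Laplace transform to the equation.
With L{y''} = s^2 Y - s·y(0) - y'(0) and L{y'} = sY - y(0), with y(0) = 1, y'(0) = 1: the LHS transforms to (s^2 - 6*s + 9)Y - (s - 5).
The right side is L{sin(8*t)} = 8/(s^2 + 64).
So (s^2 - 6*s + 9)Y = 8/(s^2 + 64) + (s - 5).
Isolate Y and clear denominators.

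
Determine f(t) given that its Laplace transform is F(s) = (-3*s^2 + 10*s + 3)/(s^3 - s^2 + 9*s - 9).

Factor the denominator: s^3 - s^2 + 9*s - 9 = (s - 1)*(s^2 + 9).
Partial fraction decomposition gives [1/(s - 1)] + [-4*s/(s^2 + 9)] + [6/(s^2 + 9)].
Invert each term: 1/(s - 1) ↔ e^(t); -4·s/(s^2 + 9) ↔ -4cos(3t); 2·3/(s^2 + 9) ↔ 2sin(3t).

f(t) = exp(t) + 2*sin(3*t) - 4*cos(3*t)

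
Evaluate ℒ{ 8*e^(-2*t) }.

8/(s + 2)

L{8} = 8/s.
By the first shifting theorem, multiplying by e^(-2t) replaces s with s + 2.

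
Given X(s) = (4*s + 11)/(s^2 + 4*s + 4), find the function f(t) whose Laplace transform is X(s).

Factor the denominator: s^2 + 4*s + 4 = (s + 2)^2.
Partial fraction decomposition gives [4/(s + 2)] + [3/(s + 2)^2].
Invert each term: 4/(s + 2) ↔ 4e^(-2t); 3/(s + 2)^2 ↔ 3t·e^(-2t).

f(t) = 3*t*exp(-2*t) + 4*exp(-2*t)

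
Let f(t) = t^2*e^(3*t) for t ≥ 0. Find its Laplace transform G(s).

L{e^(3t)} = 1/(s - 3).
Then apply L{t^2·g(t)} = (-1)^2 d^2/ds^2[H(s)] with H(s) = 1/(s - 3):
differentiating 2 times and applying the sign gives 2/(s - 3)^3.

G(s) = 2/(s - 3)^3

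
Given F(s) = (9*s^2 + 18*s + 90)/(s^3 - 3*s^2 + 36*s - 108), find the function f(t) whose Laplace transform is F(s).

f(t) = 5*exp(3*t) + 5*sin(6*t) + 4*cos(6*t)

Factor the denominator: s^3 - 3*s^2 + 36*s - 108 = (s - 3)*(s^2 + 36).
Partial fraction decomposition gives [5/(s - 3)] + [4*s/(s^2 + 36)] + [30/(s^2 + 36)].
Invert each term: 5/(s - 3) ↔ 5e^(3t); 4·s/(s^2 + 36) ↔ 4cos(6t); 5·6/(s^2 + 36) ↔ 5sin(6t).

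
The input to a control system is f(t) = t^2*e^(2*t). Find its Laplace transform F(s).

F(s) = 2/(s - 2)^3

L{e^(2t)} = 1/(s - 2).
Then apply L{t^2·g(t)} = (-1)^2 d^2/ds^2[G(s)] with G(s) = 1/(s - 2):
differentiating 2 times and applying the sign gives 2/(s - 2)^3.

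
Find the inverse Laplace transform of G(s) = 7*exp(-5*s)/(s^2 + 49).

Heaviside(t - 5)*(sin(7*t - 35))

The factor e^(-5s) signals a time shift by c = 5 (second shifting theorem).
L{sin(7t)} = 7/(s^2 + 49), so L^-1{7/(s^2 + 49)} = sin(7*t).
Hence the inverse is u(t - 5) times that function evaluated at t - 5.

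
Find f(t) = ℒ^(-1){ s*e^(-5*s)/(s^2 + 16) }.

f(t) = Heaviside(t - 5)*(cos(4*t - 20))

The factor e^(-5s) signals a time shift by c = 5 (second shifting theorem).
L{cos(4t)} = s/(s^2 + 16), so L^-1{s/(s^2 + 16)} = cos(4*t).
Hence the inverse is u(t - 5) times that function evaluated at t - 5.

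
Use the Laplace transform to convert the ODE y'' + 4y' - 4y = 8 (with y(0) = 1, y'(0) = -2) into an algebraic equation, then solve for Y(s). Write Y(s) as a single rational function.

Apply the Laplace transform to the equation.
With L{y''} = s^2 Y - s·y(0) - y'(0) and L{y'} = sY - y(0), with y(0) = 1, y'(0) = -2: the LHS transforms to (s^2 + 4*s - 4)Y - (s + 2).
The right side is L{8} = 8/s.
So (s^2 + 4*s - 4)Y = 8/s + (s + 2).
Divide through and combine into a single rational function.

Y(s) = (s^2 + 2*s + 8)/(s^3 + 4*s^2 - 4*s)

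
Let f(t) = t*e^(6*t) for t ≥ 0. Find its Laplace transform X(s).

X(s) = (s - 6)^(-2)

L{e^(6t)} = 1/(s - 6).
Then apply L{t·g(t)} = -d/ds[G(s)] with G(s) = 1/(s - 6):
differentiating 1 time and applying the sign gives (s - 6)^(-2).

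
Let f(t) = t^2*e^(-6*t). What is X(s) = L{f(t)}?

X(s) = 2/(s + 6)^3

L{e^(-6t)} = 1/(s + 6).
Then apply L{t^2·g(t)} = (-1)^2 d^2/ds^2[G(s)] with G(s) = 1/(s + 6):
differentiating 2 times and applying the sign gives 2/(s + 6)^3.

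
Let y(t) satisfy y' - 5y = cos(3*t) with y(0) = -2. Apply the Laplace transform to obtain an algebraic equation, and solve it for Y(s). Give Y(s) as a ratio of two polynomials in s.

Apply the Laplace transform to the equation.
The derivative rules (L{y'} = sY - y(0) = sY - (-2)) turn the left side into (s - 5)Y - (-2).
The right side is L{cos(3*t)} = s/(s^2 + 9).
So (s - 5)Y = s/(s^2 + 9) + (-2).
Divide through and combine into a single rational function.

Y(s) = (-2*s^2 + s - 18)/(s^3 - 5*s^2 + 9*s - 45)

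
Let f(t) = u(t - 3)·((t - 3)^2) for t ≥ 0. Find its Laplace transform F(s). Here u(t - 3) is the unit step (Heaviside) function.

F(s) = 2*exp(-3*s)/s^3

By the second shifting theorem, L{u(t - c)·g(t - c)} = e^(-cs)·G(s) with c = 3 and G(s) = L{g(t)}.
L{t^2} = 2!/s^3 = 2/s^3.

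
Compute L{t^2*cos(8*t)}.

L{cos(8t)} = s/(s^2 + 64).
Then apply L{t^2·g(t)} = (-1)^2 d^2/ds^2[G(s)] with G(s) = s/(s^2 + 64):
differentiating 2 times and applying the sign gives 2*s*(s^2 - 192)/(s^2 + 64)^3.

2*s*(s^2 - 192)/(s^2 + 64)^3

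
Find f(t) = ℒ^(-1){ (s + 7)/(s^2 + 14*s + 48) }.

Rewrite the denominator: s^2 + 14*s + 48 = (s + 7)^2 - 1.
The form in (s + 7) signals a first-shifting-theorem factor e^(-7t).
Since L{cosh(t)} = s/(s^2 - 1), the inverse is exp(-7*t)*cosh(t).

f(t) = exp(-7*t)*cosh(t)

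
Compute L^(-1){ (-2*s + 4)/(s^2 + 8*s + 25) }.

4*exp(-4*t)*sin(3*t) - 2*exp(-4*t)*cos(3*t)

Complete the square in the denominator: s^2 + 8*s + 25 = (s + 4)^2 + 3^2.
Split the numerator to match: -2*s + 4 = -2·(s + 4) + 4·3.
Invert each term: -2·(s + 4)/((s + 4)^2 + 9) ↔ -2e^(-4t)cos(3t); 4·3/((s + 4)^2 + 9) ↔ 4e^(-4t)sin(3t).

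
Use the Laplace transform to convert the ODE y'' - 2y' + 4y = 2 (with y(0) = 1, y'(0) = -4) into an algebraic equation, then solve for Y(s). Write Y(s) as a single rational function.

Y(s) = (s^2 - 6*s + 2)/(s^3 - 2*s^2 + 4*s)

Apply the Laplace transform to the equation.
The derivative rules (L{y''} = s^2 Y - s·y(0) - y'(0) and L{y'} = sY - y(0), with y(0) = 1, y'(0) = -4) turn the left side into (s^2 - 2*s + 4)Y - (s - 6).
The right side is L{2} = 2/s.
So (s^2 - 2*s + 4)Y = 2/s + (s - 6).
Divide through and combine into a single rational function.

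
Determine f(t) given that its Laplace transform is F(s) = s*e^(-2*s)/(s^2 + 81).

f(t) = Heaviside(t - 2)*(cos(9*t - 18))

The factor e^(-2s) signals a time shift by c = 2 (second shifting theorem).
L{cos(9t)} = s/(s^2 + 81), so L^-1{s/(s^2 + 81)} = cos(9*t).
Hence the inverse is u(t - 2) times that function evaluated at t - 2.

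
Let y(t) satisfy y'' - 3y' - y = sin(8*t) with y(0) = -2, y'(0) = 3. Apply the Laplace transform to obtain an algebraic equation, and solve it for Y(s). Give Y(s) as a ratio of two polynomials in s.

Y(s) = (-2*s^3 + 9*s^2 - 128*s + 584)/(s^4 - 3*s^3 + 63*s^2 - 192*s - 64)

Transform both sides with L{·}.
The derivative rules (L{y''} = s^2 Y - s·y(0) - y'(0) and L{y'} = sY - y(0), with y(0) = -2, y'(0) = 3) turn the left side into (s^2 - 3*s - 1)Y - (-2*s + 9).
The right side is L{sin(8*t)} = 8/(s^2 + 64).
So (s^2 - 3*s - 1)Y = 8/(s^2 + 64) + (-2*s + 9).
Solve for Y(s) and write it as one ratio of polynomials.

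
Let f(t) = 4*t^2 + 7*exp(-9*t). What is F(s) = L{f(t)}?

F(s) = 7/(s + 9) + 8/s^3

By linearity of the Laplace transform, transform each term separately.
(7)·[L{e^(-9t)} = 1/(s + 9)]; (4)·[L{t^2} = 2!/s^3 = 2/s^3].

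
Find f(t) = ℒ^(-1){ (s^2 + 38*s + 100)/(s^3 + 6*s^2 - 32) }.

Factor the denominator: s^3 + 6*s^2 - 32 = (s - 2)*(s + 4)^2.
Partial fraction decomposition gives [-4/(s + 4)] + [6/(s + 4)^2] + [5/(s - 2)].
Invert each term: -4/(s + 4) ↔ -4e^(-4t); 6/(s + 4)^2 ↔ 6t·e^(-4t); 5/(s - 2) ↔ 5e^(2t).

f(t) = 6*t*exp(-4*t) + 5*exp(2*t) - 4*exp(-4*t)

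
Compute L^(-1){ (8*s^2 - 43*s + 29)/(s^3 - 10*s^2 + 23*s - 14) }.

Factor the denominator: s^3 - 10*s^2 + 23*s - 14 = (s - 7)*(s - 2)*(s - 1).
Partial fraction decomposition gives [4/(s - 7)] + [5/(s - 2)] + [-1/(s - 1)].
Invert each term: 4/(s - 7) ↔ 4e^(7t); 5/(s - 2) ↔ 5e^(2t); -1/(s - 1) ↔ -e^(t).

4*exp(7*t) + 5*exp(2*t) - exp(t)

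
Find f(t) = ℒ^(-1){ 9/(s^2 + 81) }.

f(t) = sin(9*t)

Since L{sin(9t)} = 9/(s^2 + 81), the inverse is sin(9*t).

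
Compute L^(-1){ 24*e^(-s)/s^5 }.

The factor e^(-s) signals a time shift by c = 1 (second shifting theorem).
L{t^4} = 4!/s^5 = 24/s^5, so L^-1{24/s^5} = t^4.
Hence the inverse is u(t - 1) times that function evaluated at t - 1.

Heaviside(t - 1)*((t - 1)^4)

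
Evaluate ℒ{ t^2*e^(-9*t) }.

L{e^(-9t)} = 1/(s + 9).
Then apply L{t^2·g(t)} = (-1)^2 d^2/ds^2[G(s)] with G(s) = 1/(s + 9):
differentiating 2 times and applying the sign gives 2/(s + 9)^3.

2/(s + 9)^3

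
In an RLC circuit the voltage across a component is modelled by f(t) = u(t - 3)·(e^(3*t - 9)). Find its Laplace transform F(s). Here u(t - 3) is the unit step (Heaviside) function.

F(s) = exp(-3*s)/(s - 3)

By the second shifting theorem, L{u(t - c)·g(t - c)} = e^(-cs)·G(s) with c = 3 and G(s) = L{g(t)}.
L{e^(3t)} = 1/(s - 3).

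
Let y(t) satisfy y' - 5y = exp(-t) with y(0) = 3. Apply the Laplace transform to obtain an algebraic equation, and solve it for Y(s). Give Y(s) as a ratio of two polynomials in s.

Transform both sides with L{·}.
The derivative rules (L{y'} = sY - y(0) = sY - 3) turn the left side into (s - 5)Y - (3).
The right side is L{exp(-t)} = 1/(s + 1).
So (s - 5)Y = 1/(s + 1) + (3).
Isolate Y and clear denominators.

Y(s) = (3*s + 4)/(s^2 - 4*s - 5)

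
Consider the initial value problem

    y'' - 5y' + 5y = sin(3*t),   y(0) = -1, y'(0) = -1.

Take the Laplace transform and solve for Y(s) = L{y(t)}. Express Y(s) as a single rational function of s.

Y(s) = (-s^3 + 4*s^2 - 9*s + 39)/(s^4 - 5*s^3 + 14*s^2 - 45*s + 45)

Transform both sides with L{·}.
The derivative rules (L{y''} = s^2 Y - s·y(0) - y'(0) and L{y'} = sY - y(0), with y(0) = -1, y'(0) = -1) turn the left side into (s^2 - 5*s + 5)Y - (-s + 4).
The right side is L{sin(3*t)} = 3/(s^2 + 9).
So (s^2 - 5*s + 5)Y = 3/(s^2 + 9) + (-s + 4).
Isolate Y and clear denominators.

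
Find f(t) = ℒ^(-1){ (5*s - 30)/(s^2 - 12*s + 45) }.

Rewrite the denominator: s^2 - 12*s + 45 = (s - 6)^2 + 9.
The form in (s - 6) signals a first-shifting-theorem factor e^(6t).
Since L{cos(3t)} = s/(s^2 + 9), the inverse is e^(6*t)*cos(3*t), scaled by 5.

f(t) = 5*exp(6*t)*cos(3*t)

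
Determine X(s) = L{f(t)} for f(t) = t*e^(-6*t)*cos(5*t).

X(s) = (s + 1)*(s + 11)/(s^2 + 12*s + 61)^2

L{cos(5t)} = s/(s^2 + 25).
Multiplying by e^(-6t) shifts s → s + 6, so L{e^(-6*t)*cos(5*t)} = (s + 6)/((s + 6)^2 + 25).
Then apply L{t·g(t)} = -d/ds[G(s)] with G(s) = (s + 6)/((s + 6)^2 + 25):
differentiating 1 time and applying the sign gives (s + 1)*(s + 11)/(s^2 + 12*s + 61)^2.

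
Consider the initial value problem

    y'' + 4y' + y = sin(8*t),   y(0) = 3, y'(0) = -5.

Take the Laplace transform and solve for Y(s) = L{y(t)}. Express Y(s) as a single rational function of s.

Y(s) = (3*s^3 + 7*s^2 + 192*s + 456)/(s^4 + 4*s^3 + 65*s^2 + 256*s + 64)

Apply the Laplace transform to the equation.
The derivative rules (L{y''} = s^2 Y - s·y(0) - y'(0) and L{y'} = sY - y(0), with y(0) = 3, y'(0) = -5) turn the left side into (s^2 + 4*s + 1)Y - (3*s + 7).
The right side is L{sin(8*t)} = 8/(s^2 + 64).
So (s^2 + 4*s + 1)Y = 8/(s^2 + 64) + (3*s + 7).
Divide through and combine into a single rational function.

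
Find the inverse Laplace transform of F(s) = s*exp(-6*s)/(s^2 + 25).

Heaviside(t - 6)*(cos(5*t - 30))

The factor e^(-6s) signals a time shift by c = 6 (second shifting theorem).
L{cos(5t)} = s/(s^2 + 25), so L^-1{s/(s^2 + 25)} = cos(5*t).
Hence the inverse is u(t - 6) times that function evaluated at t - 6.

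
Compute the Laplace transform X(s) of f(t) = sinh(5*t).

X(s) = 5/(s^2 - 25)

L{sinh(5t)} = 5/(s^2 - 25).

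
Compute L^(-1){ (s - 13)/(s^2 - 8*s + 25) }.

Complete the square in the denominator: s^2 - 8*s + 25 = (s - 4)^2 + 3^2.
Split the numerator to match: s - 13 = 1·(s - 4) - 3·3.
Invert each term: 1·(s - 4)/((s - 4)^2 + 9) ↔ e^(4t)cos(3t); -3·3/((s - 4)^2 + 9) ↔ -3e^(4t)sin(3t).

-3*exp(4*t)*sin(3*t) + exp(4*t)*cos(3*t)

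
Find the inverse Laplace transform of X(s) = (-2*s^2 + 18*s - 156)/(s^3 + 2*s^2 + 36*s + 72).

2*sin(6*t) + 3*cos(6*t) - 5*exp(-2*t)

Factor the denominator: s^3 + 2*s^2 + 36*s + 72 = (s + 2)*(s^2 + 36).
Partial fraction decomposition gives [-5/(s + 2)] + [3*s/(s^2 + 36)] + [12/(s^2 + 36)].
Invert each term: -5/(s + 2) ↔ -5e^(-2t); 3·s/(s^2 + 36) ↔ 3cos(6t); 2·6/(s^2 + 36) ↔ 2sin(6t).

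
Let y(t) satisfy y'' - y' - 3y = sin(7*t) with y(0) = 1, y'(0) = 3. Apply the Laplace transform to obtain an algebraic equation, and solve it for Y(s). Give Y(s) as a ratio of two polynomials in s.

Y(s) = (s^3 + 2*s^2 + 49*s + 105)/(s^4 - s^3 + 46*s^2 - 49*s - 147)

Apply the Laplace transform to the equation.
With L{y''} = s^2 Y - s·y(0) - y'(0) and L{y'} = sY - y(0), with y(0) = 1, y'(0) = 3: the LHS transforms to (s^2 - s - 3)Y - (s + 2).
The right side is L{sin(7*t)} = 7/(s^2 + 49).
So (s^2 - s - 3)Y = 7/(s^2 + 49) + (s + 2).
Solve for Y(s) and write it as one ratio of polynomials.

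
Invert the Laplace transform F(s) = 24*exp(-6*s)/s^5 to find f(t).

The factor e^(-6s) signals a time shift by c = 6 (second shifting theorem).
L{t^4} = 4!/s^5 = 24/s^5, so L^-1{24/s^5} = t^4.
Hence the inverse is u(t - 6) times that function evaluated at t - 6.

f(t) = Heaviside(t - 6)*((t - 6)^4)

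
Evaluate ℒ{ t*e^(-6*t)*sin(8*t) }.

16*(s + 6)/(s^2 + 12*s + 100)^2

L{sin(8t)} = 8/(s^2 + 64).
Multiplying by e^(-6t) shifts s → s + 6, so L{e^(-6*t)*sin(8*t)} = 8/((s + 6)^2 + 64).
Then apply L{t·g(t)} = -d/ds[G(s)] with G(s) = 8/((s + 6)^2 + 64):
differentiating 1 time and applying the sign gives 16*(s + 6)/(s^2 + 12*s + 100)^2.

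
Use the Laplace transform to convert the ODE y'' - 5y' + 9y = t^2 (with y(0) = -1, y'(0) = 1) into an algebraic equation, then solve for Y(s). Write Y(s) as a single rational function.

Y(s) = (-s^4 + 6*s^3 + 2)/(s^5 - 5*s^4 + 9*s^3)

Laplace-transform each side.
Using L{y''} = s^2 Y - s·y(0) - y'(0) and L{y'} = sY - y(0), with y(0) = -1, y'(0) = 1, the left side becomes (s^2 - 5*s + 9)Y - (-s + 6).
The right side is L{t^2} = 2/s^3.
So (s^2 - 5*s + 9)Y = 2/s^3 + (-s + 6).
Divide through and combine into a single rational function.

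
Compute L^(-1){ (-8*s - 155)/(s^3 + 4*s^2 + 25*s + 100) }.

Factor the denominator: s^3 + 4*s^2 + 25*s + 100 = (s + 4)*(s^2 + 25).
Partial fraction decomposition gives [-3/(s + 4)] + [3*s/(s^2 + 25)] + [-20/(s^2 + 25)].
Invert each term: -3/(s + 4) ↔ -3e^(-4t); 3·s/(s^2 + 25) ↔ 3cos(5t); -4·5/(s^2 + 25) ↔ -4sin(5t).

-4*sin(5*t) + 3*cos(5*t) - 3*exp(-4*t)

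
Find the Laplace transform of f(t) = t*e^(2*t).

L{t} = 1!/s^2 = 1/s^2.
By the first shifting theorem, multiplying by e^(2t) replaces s with s - 2.

(s - 2)^(-2)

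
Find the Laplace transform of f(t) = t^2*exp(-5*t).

L{e^(-5t)} = 1/(s + 5).
Then apply L{t^2·g(t)} = (-1)^2 d^2/ds^2[G(s)] with G(s) = 1/(s + 5):
differentiating 2 times and applying the sign gives 2/(s + 5)^3.

2/(s + 5)^3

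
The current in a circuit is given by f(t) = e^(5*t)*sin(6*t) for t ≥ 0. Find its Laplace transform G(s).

G(s) = 6/((s - 5)^2 + 36)

L{sin(6t)} = 6/(s^2 + 36).
By the first shifting theorem, multiplying by e^(5t) replaces s with s - 5.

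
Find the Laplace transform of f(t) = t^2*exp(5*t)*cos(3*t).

L{cos(3t)} = s/(s^2 + 9).
Multiplying by e^(5t) shifts s → s - 5, so L{exp(5*t)*cos(3*t)} = (s - 5)/((s - 5)^2 + 9).
Then apply L{t^2·g(t)} = (-1)^2 d^2/ds^2[G(s)] with G(s) = (s - 5)/((s - 5)^2 + 9):
differentiating 2 times and applying the sign gives 2*(s - 5)*(s^2 - 10*s - 2)/(s^2 - 10*s + 34)^3.

2*(s - 5)*(s^2 - 10*s - 2)/(s^2 - 10*s + 34)^3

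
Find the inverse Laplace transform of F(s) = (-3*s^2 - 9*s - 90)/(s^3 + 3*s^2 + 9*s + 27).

Factor the denominator: s^3 + 3*s^2 + 9*s + 27 = (s + 3)*(s^2 + 9).
Partial fraction decomposition gives [-5/(s + 3)] + [2*s/(s^2 + 9)] + [-15/(s^2 + 9)].
Invert each term: -5/(s + 3) ↔ -5e^(-3t); 2·s/(s^2 + 9) ↔ 2cos(3t); -5·3/(s^2 + 9) ↔ -5sin(3t).

-5*sin(3*t) + 2*cos(3*t) - 5*exp(-3*t)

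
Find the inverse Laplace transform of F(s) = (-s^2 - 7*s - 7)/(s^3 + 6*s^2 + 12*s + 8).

Factor the denominator: s^3 + 6*s^2 + 12*s + 8 = (s + 2)^3.
Partial fraction decomposition gives [-1/(s + 2)] + [-3/(s + 2)^2] + [3/(s + 2)^3].
Invert each term: -1/(s + 2) ↔ -e^(-2t); -3/(s + 2)^2 ↔ -3t·e^(-2t); 3/(s + 2)^3 ↔ (3/2)t^2·e^(-2t).

3*t^2*exp(-2*t)/2 - 3*t*exp(-2*t) - exp(-2*t)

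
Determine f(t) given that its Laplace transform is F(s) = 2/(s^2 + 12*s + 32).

Rewrite the denominator: s^2 + 12*s + 32 = (s + 6)^2 - 4.
The form in (s + 6) signals a first-shifting-theorem factor e^(-6t).
Since L{sinh(2t)} = 2/(s^2 - 4), the inverse is exp(-6*t)*sinh(2*t).

f(t) = exp(-6*t)*sinh(2*t)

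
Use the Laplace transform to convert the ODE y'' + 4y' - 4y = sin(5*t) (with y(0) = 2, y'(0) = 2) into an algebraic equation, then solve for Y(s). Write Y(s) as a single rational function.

Transform both sides with L{·}.
With L{y''} = s^2 Y - s·y(0) - y'(0) and L{y'} = sY - y(0), with y(0) = 2, y'(0) = 2: the LHS transforms to (s^2 + 4*s - 4)Y - (2*s + 10).
The right side is L{sin(5*t)} = 5/(s^2 + 25).
So (s^2 + 4*s - 4)Y = 5/(s^2 + 25) + (2*s + 10).
Isolate Y and clear denominators.

Y(s) = (2*s^3 + 10*s^2 + 50*s + 255)/(s^4 + 4*s^3 + 21*s^2 + 100*s - 100)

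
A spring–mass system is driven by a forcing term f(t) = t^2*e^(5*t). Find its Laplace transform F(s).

F(s) = 2/(s - 5)^3

L{e^(5t)} = 1/(s - 5).
Then apply L{t^2·g(t)} = (-1)^2 d^2/ds^2[G(s)] with G(s) = 1/(s - 5):
differentiating 2 times and applying the sign gives 2/(s - 5)^3.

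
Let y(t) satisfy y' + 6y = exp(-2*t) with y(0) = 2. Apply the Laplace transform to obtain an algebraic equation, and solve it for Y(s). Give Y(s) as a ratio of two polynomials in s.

Y(s) = (2*s + 5)/(s^2 + 8*s + 12)

Transform both sides with L{·}.
With L{y'} = sY - y(0) = sY - 2: the LHS transforms to (s + 6)Y - (2).
The right side is L{exp(-2*t)} = 1/(s + 2).
So (s + 6)Y = 1/(s + 2) + (2).
Isolate Y and clear denominators.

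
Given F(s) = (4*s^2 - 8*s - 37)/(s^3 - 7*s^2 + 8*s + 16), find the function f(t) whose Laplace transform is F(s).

f(t) = -t*exp(4*t) + 5*exp(4*t) - exp(-t)

Factor the denominator: s^3 - 7*s^2 + 8*s + 16 = (s - 4)^2*(s + 1).
Partial fraction decomposition gives [5/(s - 4)] + [-1/(s - 4)^2] + [-1/(s + 1)].
Invert each term: 5/(s - 4) ↔ 5e^(4t); -1/(s - 4)^2 ↔ -t·e^(4t); -1/(s + 1) ↔ -e^(-t).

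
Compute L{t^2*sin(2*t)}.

L{sin(2t)} = 2/(s^2 + 4).
Then apply L{t^2·g(t)} = (-1)^2 d^2/ds^2[H(s)] with H(s) = 2/(s^2 + 4):
differentiating 2 times and applying the sign gives 4*(3*s^2 - 4)/(s^2 + 4)^3.

4*(3*s^2 - 4)/(s^2 + 4)^3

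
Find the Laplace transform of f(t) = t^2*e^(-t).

2/(s + 1)^3

L{e^(-t)} = 1/(s + 1).
Then apply L{t^2·g(t)} = (-1)^2 d^2/ds^2[G(s)] with G(s) = 1/(s + 1):
differentiating 2 times and applying the sign gives 2/(s + 1)^3.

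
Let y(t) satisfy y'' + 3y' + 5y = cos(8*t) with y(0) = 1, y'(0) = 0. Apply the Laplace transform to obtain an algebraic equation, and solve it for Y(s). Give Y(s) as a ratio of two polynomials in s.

Transform both sides with L{·}.
Using L{y''} = s^2 Y - s·y(0) - y'(0) and L{y'} = sY - y(0), with y(0) = 1, y'(0) = 0, the left side becomes (s^2 + 3*s + 5)Y - (s + 3).
The right side is L{cos(8*t)} = s/(s^2 + 64).
So (s^2 + 3*s + 5)Y = s/(s^2 + 64) + (s + 3).
Isolate Y and clear denominators.

Y(s) = (s^3 + 3*s^2 + 65*s + 192)/(s^4 + 3*s^3 + 69*s^2 + 192*s + 320)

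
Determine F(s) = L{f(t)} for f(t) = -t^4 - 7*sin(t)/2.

F(s) = -7/(2*(s^2 + 1)) - 24/s^5

Apply the Laplace transform termwise.
(-7/2)·[L{sin(t)} = 1/(s^2 + 1)]; (-1)·[L{t^4} = 4!/s^5 = 24/s^5].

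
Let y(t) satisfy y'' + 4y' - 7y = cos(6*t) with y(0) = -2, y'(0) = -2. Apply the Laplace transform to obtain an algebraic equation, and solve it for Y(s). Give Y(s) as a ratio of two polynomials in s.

Apply the Laplace transform to the equation.
With L{y''} = s^2 Y - s·y(0) - y'(0) and L{y'} = sY - y(0), with y(0) = -2, y'(0) = -2: the LHS transforms to (s^2 + 4*s - 7)Y - (-2*s - 10).
The right side is L{cos(6*t)} = s/(s^2 + 36).
So (s^2 + 4*s - 7)Y = s/(s^2 + 36) + (-2*s - 10).
Solve for Y(s) and write it as one ratio of polynomials.

Y(s) = (-2*s^3 - 10*s^2 - 71*s - 360)/(s^4 + 4*s^3 + 29*s^2 + 144*s - 252)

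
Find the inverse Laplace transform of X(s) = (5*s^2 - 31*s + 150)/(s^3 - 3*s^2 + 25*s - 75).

Factor the denominator: s^3 - 3*s^2 + 25*s - 75 = (s - 3)*(s^2 + 25).
Partial fraction decomposition gives [3/(s - 3)] + [2*s/(s^2 + 25)] + [-25/(s^2 + 25)].
Invert each term: 3/(s - 3) ↔ 3e^(3t); 2·s/(s^2 + 25) ↔ 2cos(5t); -5·5/(s^2 + 25) ↔ -5sin(5t).

3*exp(3*t) - 5*sin(5*t) + 2*cos(5*t)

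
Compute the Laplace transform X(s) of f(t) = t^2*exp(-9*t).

X(s) = 2/(s + 9)^3

L{e^(-9t)} = 1/(s + 9).
Then apply L{t^2·g(t)} = (-1)^2 d^2/ds^2[G(s)] with G(s) = 1/(s + 9):
differentiating 2 times and applying the sign gives 2/(s + 9)^3.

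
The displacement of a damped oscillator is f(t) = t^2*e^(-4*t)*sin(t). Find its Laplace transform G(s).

G(s) = 2*(3*s^2 + 24*s + 47)/(s^2 + 8*s + 17)^3

L{sin(t)} = 1/(s^2 + 1).
Multiplying by e^(-4t) shifts s → s + 4, so L{e^(-4*t)*sin(t)} = 1/((s + 4)^2 + 1).
Then apply L{t^2·g(t)} = (-1)^2 d^2/ds^2[H(s)] with H(s) = 1/((s + 4)^2 + 1):
differentiating 2 times and applying the sign gives 2*(3*s^2 + 24*s + 47)/(s^2 + 8*s + 17)^3.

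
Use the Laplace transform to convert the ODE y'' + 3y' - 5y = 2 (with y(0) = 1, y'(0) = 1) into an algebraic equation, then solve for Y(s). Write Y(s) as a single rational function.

Y(s) = (s^2 + 4*s + 2)/(s^3 + 3*s^2 - 5*s)

Laplace-transform each side.
The derivative rules (L{y''} = s^2 Y - s·y(0) - y'(0) and L{y'} = sY - y(0), with y(0) = 1, y'(0) = 1) turn the left side into (s^2 + 3*s - 5)Y - (s + 4).
The right side is L{2} = 2/s.
So (s^2 + 3*s - 5)Y = 2/s + (s + 4).
Isolate Y and clear denominators.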